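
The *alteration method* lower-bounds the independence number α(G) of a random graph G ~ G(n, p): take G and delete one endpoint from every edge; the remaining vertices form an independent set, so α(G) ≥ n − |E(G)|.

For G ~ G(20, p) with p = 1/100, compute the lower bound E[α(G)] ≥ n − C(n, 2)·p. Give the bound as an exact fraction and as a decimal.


E[|E(G)|] = C(20, 2)·p = 190 · (1/100) = 19/10.
E[α(G)] ≥ n − E[|E(G)|] = 20 − 19/10 = 181/10.
Numerically: ≈ 18.10000.
(This is only a lower bound; the true E[α(G)] may be larger.)

E[α(G)] ≥ 181/10 ≈ 18.10000.


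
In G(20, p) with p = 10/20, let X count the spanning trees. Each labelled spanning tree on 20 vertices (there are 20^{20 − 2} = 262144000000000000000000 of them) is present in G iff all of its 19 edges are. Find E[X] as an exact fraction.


K_20 has 20^{20 − 2} = 262144000000000000000000 labelled spanning trees.
For each such spanning tree H, let X_H = 1 if all 19 edges of H are present in G. Then P[X_H = 1] = p^{19} = (1/2)^{19} = 1/524288.
By linearity: E[X] = Σ_H E[X_H] = 262144000000000000000000 · p^{19} = 262144000000000000000000 · 1/524288 = 500000000000000000.
Numerically: E[X] ≈ 5e+17.

E[X] = 262144000000000000000000 · (1/2)^{19} = 500000000000000000 ≈ 5e+17.


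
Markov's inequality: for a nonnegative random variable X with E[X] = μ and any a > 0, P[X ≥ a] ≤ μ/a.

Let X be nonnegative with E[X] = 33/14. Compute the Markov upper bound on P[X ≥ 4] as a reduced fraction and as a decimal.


μ = E[X] = 33/14, a = 4.
Markov: P[X ≥ 4] ≤ μ/a = (33/14)/4 = 33/56.
Numerically: ≈ 0.58929.
(Since a = 4 > μ = 2.35714, the bound 33/56 is < 1 and informative.)

P[X ≥ 4] ≤ 33/56 ≈ 0.58929.


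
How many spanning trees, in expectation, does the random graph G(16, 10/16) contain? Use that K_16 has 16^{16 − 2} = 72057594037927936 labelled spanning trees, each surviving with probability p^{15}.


K_16 has 16^{16 − 2} = 72057594037927936 labelled spanning trees.
For each such spanning tree H, let X_H = 1 if all 15 edges of H are present in G. Then P[X_H = 1] = p^{15} = (5/8)^{15} = 30517578125/35184372088832.
By linearity: E[X] = Σ_H E[X_H] = 72057594037927936 · p^{15} = 72057594037927936 · 30517578125/35184372088832 = 62500000000000.
Numerically: E[X] ≈ 6.25e+13.

E[X] = 72057594037927936 · (5/8)^{15} = 62500000000000 ≈ 6.25e+13.


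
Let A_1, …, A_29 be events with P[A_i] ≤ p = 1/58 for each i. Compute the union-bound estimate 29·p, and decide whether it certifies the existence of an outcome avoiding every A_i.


Union bound: P[∪_{i=1}^{29} A_i] ≤ Σ_i P[A_i] ≤ 29·p = 29·(1/58) = 1/2.
Numerically: 1/2 ≈ 0.500000.
Is 1/2 < 1? YES.
Since P[∪ A_i] ≤ 1/2 < 1, the complement has P[∩ A_i^c] ≥ 1 − 1/2 = 1/2 > 0, so some outcome avoids every A_i.

29·p = 1/2 ≈ 0.500000; existence CERTIFIED by the union bound.


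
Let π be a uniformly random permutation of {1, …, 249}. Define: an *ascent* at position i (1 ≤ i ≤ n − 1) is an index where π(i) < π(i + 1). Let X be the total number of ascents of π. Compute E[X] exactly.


Write X = Σ X_I over i = 1, …, 248, with X_I the indicator of one ascent.
There are 248 indicators.
For each fixed i, the pair (π(i), π(i+1)) is a uniformly random ordered pair of distinct values from {1, …, 249}; by symmetry P[π(i) < π(i+1)] = 1/2.
By linearity: E[X] = 248 · (1/2) = (249 − 1) · (1/2) = 124 ≈ 124.000.

E[X] = 124 = 124.000.


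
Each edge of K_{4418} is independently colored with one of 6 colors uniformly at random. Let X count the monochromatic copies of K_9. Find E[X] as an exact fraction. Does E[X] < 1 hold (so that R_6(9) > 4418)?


E[X] = C(4418, 9) · 6^{1 − 36} = 1752779389572095347587475120 · 6^{−35} = 1752779389572095347587475120/1719070799748422591028658176.
As a reduced fraction: E[X] = 109548711848255959224217195/107441924984276411939291136 ≈ 1.01961.
Is E[X] < 1? NO.
Since E[X] ≥ 1, the first-moment bound is inconclusive at n = 4418; it does NOT by itself certify R_6(9) > 4418.

E[X] = 109548711848255959224217195/107441924984276411939291136 ≈ 1.01961; E[X] ≥ 1; first-moment method inconclusive here.


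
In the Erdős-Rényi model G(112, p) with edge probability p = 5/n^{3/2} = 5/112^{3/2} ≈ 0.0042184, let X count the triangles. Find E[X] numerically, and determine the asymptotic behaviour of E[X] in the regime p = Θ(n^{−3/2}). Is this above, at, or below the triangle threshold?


Number of potential triangles: C(112, 3) = 227920.
Each occurs with probability p³ ≈ (0.0042184)³ ≈ 7.5063517e-08.
By linearity: E[X] = C(112, 3)·p³ ≈ 227920 · 7.5063517e-08 ≈ 0.01711.
Since α = 3/2 > 1, p = c/n^{3/2} = o(1/n) is below the triangle threshold p ~ 1/n. Asymptotically E[X] ~ (c³/6)·n^{3(1−α)} = (5³/6)·n^{-1.5} → 0, so by Markov's inequality G has no triangles w.h.p.

E[X] ≈ 0.01711; in regime p = Θ(1/n^{3/2}) E[X] tends to 0 (below the triangle threshold p ~ 1/n).


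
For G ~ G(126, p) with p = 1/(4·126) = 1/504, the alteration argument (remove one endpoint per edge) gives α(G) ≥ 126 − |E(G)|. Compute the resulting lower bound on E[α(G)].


E[|E(G)|] = C(126, 2)·p = 7875 · (1/504) = 125/8.
E[α(G)] ≥ n − E[|E(G)|] = 126 − 125/8 = 883/8.
Numerically: ≈ 110.3750.
(This is only a lower bound; the true E[α(G)] may be larger.)

E[α(G)] ≥ 883/8 ≈ 110.3750.


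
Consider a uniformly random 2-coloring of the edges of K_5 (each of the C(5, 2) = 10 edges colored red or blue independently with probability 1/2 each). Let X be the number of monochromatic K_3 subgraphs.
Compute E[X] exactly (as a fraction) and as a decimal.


Let X = Σ_S X_S over the C(5, 3) = 10 subsets S of size 3, where X_S = 1 if the K_3 on S is monochromatic.
For a fixed S, the K_3 on S has C(3, 2) = 3 edges. P[all 3 edges red] = (1/2)^3, and likewise for blue, so P[monochromatic] = 2·(1/2)^3 = 2^{1 − 3} = 1/4.
Summing: E[X] = C(5, 3) · 2^{1 − 3} = 10 · 1/4 = 5/2.
Numerically: E[X] ≈ 2.50000.

E[X] = C(5,3)·2^(1−C(3,2)) = 5/2 ≈ 2.50000.


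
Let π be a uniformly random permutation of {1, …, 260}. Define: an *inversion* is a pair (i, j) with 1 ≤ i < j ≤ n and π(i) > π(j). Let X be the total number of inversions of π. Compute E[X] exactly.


Write X = Σ X_I over the C(260, 2) = 33670 pairs i < j, with X_I the indicator of one inversion.
There are 33670 indicators.
For each fixed pair i < j, the values π(i) and π(j) are two distinct elements of {1, …, 260} in uniformly random order; by symmetry P[π(i) > π(j)] = 1/2.
By linearity: E[X] = 33670 · (1/2) = C(260, 2) · (1/2) = 33670/2 = 16835 ≈ 16835.000.

E[X] = 16835 = 16835.000.


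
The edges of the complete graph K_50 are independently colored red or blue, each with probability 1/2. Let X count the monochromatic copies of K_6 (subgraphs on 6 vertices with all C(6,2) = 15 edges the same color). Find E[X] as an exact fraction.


Let X = Σ_S X_S over the C(50, 6) = 15890700 subsets S of size 6, where X_S = 1 if the K_6 on S is monochromatic.
For a fixed S, the K_6 on S has C(6, 2) = 15 edges. P[all 15 edges red] = (1/2)^15, and likewise for blue, so P[monochromatic] = 2·(1/2)^15 = 2^{1 − 15} = 1/16384.
By linearity of expectation: E[X] = C(50, 6) · 2^{1 − 15} = 15890700 · 1/16384 = 3972675/4096.
Numerically: E[X] ≈ 969.891357.

E[X] = C(50,6)·2^(1−C(6,2)) = 3972675/4096 ≈ 969.891357.


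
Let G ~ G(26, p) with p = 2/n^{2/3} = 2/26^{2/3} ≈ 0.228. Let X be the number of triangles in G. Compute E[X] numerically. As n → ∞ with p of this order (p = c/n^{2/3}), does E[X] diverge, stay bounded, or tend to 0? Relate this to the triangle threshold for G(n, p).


Number of potential triangles: C(26, 3) = 2600.
Each occurs with probability p³ ≈ (0.228)³ ≈ 1.18343e-02.
By linearity: E[X] = C(26, 3)·p³ ≈ 2600 · 1.18343e-02 ≈ 30.769.
Since α = 2/3 < 1, p = c/n^{2/3} ≫ 1/n is above the triangle threshold p ~ 1/n. Asymptotically E[X] ~ (c³/6)·n^{3(1−α)} = (2³/6)·n^{1} → ∞; triangles are abundant w.h.p.

E[X] ≈ 30.769; in regime p = Θ(1/n^{2/3}) E[X] diverges (above the triangle threshold p ~ 1/n).


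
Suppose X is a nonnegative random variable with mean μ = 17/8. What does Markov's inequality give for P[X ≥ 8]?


μ = E[X] = 17/8, a = 8.
Markov: P[X ≥ 8] ≤ μ/a = (17/8)/8 = 17/64.
Numerically: ≈ 0.266.
(Since a = 8 > μ = 2.125, the bound 17/64 is < 1 and informative.)

P[X ≥ 8] ≤ 17/64 ≈ 0.266.


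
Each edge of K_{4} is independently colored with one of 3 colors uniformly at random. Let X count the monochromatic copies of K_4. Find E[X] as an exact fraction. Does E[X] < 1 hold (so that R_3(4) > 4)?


E[X] = C(4, 4) · 3^{1 − 6} = 1 · 3^{−5} = 1/243.
As a reduced fraction: E[X] = 1/243 ≈ 0.0041.
Is E[X] < 1? YES.
Since E[X] < 1, there exists a 3-coloring of K_{4} with no monochromatic K_4; hence R_3(4) > 4.

E[X] = 1/243 ≈ 0.0041; E[X] < 1, so R_3(4) > 4.


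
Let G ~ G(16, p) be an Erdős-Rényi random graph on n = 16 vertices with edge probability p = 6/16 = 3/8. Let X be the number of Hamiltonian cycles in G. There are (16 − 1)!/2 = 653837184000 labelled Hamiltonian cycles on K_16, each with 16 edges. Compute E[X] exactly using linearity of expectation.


K_16 has (16 − 1)!/2 = 653837184000 labelled Hamiltonian cycles.
For each such Hamiltonian cycle H, let X_H = 1 if all 16 edges of H are present in G. Then P[X_H = 1] = p^{16} = (3/8)^{16} = 43046721/281474976710656.
By linearity: E[X] = Σ_H E[X_H] = 653837184000 · p^{16} = 653837184000 · 43046721/281474976710656 = 27485885585032875/274877906944.
Numerically: E[X] ≈ 1e+05.

E[X] = 653837184000 · (3/8)^{16} = 27485885585032875/274877906944 ≈ 1e+05.


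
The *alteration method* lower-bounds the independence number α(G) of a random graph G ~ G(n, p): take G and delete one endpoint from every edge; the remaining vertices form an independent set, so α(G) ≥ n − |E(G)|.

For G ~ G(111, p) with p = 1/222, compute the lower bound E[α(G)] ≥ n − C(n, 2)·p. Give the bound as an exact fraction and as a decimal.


E[|E(G)|] = C(111, 2)·p = 6105 · (1/222) = 55/2.
E[α(G)] ≥ n − E[|E(G)|] = 111 − 55/2 = 167/2.
Numerically: ≈ 83.5000.
(This is only a lower bound; the true E[α(G)] may be larger.)

E[α(G)] ≥ 167/2 ≈ 83.5000.


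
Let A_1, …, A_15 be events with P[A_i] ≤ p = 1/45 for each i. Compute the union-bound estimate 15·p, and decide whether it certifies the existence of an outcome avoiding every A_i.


Union bound: P[∪_{i=1}^{15} A_i] ≤ Σ_i P[A_i] ≤ 15·p = 15·(1/45) = 1/3.
Numerically: 1/3 ≈ 0.333333.
Is 1/3 < 1? YES.
Since P[∪ A_i] ≤ 1/3 < 1, the complement has P[∩ A_i^c] ≥ 1 − 1/3 = 2/3 > 0, so some outcome avoids every A_i.

15·p = 1/3 ≈ 0.333333; existence CERTIFIED by the union bound.


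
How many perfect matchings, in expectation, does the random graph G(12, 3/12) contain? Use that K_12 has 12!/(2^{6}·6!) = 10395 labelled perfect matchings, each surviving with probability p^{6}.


K_12 has 12!/(2^{6}·6!) = 10395 labelled perfect matchings.
For each such perfect matching H, let X_H = 1 if all 6 edges of H are present in G. Then P[X_H = 1] = p^{6} = (1/4)^{6} = 1/4096.
By linearity: E[X] = Σ_H E[X_H] = 10395 · p^{6} = 10395 · 1/4096 = 10395/4096.
Numerically: E[X] ≈ 2.53784.

E[X] = 10395 · (1/4)^{6} = 10395/4096 ≈ 2.53784.


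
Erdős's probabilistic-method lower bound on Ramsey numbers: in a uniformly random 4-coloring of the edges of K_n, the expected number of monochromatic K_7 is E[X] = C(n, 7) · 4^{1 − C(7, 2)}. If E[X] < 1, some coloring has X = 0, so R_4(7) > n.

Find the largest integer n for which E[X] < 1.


We need C(n, 7) · 4^{1 − 21} < 1, i.e. C(n, 7) < 4^{21 − 1} = 1099511627776.
Check values of n near the boundary:
  n = 179: C(179, 7) = 1037437234460; 1037437234460 < 1099511627776? YES
  n = 180: C(180, 7) = 1079414463600; 1079414463600 < 1099511627776? YES
  n = 181: C(181, 7) = 1122839183400; 1122839183400 < 1099511627776? NO
  n = 182: C(182, 7) = 1167752750736; 1167752750736 < 1099511627776? NO
  n = 183: C(183, 7) = 1214197462413; 1214197462413 < 1099511627776? NO
The largest n with C(n, 7) < 1099511627776 is n = 180 (where E[X] = 67463403975/68719476736 ≈ 0.981722). Hence R_4(7) > 180, i.e. R_4(7) ≥ 181.

Largest n = 180; hence R_4(7) > 180.


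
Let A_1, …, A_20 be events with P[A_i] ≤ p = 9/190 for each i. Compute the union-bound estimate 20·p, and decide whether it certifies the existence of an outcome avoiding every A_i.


Union bound: P[∪_{i=1}^{20} A_i] ≤ Σ_i P[A_i] ≤ 20·p = 20·(9/190) = 18/19.
Numerically: 18/19 ≈ 0.9473684.
Is 18/19 < 1? YES.
Since P[∪ A_i] ≤ 18/19 < 1, the complement has P[∩ A_i^c] ≥ 1 − 18/19 = 1/19 > 0, so some outcome avoids every A_i.

20·p = 18/19 ≈ 0.9473684; existence CERTIFIED by the union bound.


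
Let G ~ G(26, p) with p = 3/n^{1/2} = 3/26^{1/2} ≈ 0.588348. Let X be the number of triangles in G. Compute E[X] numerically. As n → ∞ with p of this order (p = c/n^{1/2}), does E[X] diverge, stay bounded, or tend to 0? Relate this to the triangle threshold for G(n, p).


Number of potential triangles: C(26, 3) = 2600.
Each occurs with probability p³ ≈ (0.588348)³ ≈ 2.03659063e-01.
By linearity: E[X] = C(26, 3)·p³ ≈ 2600 · 2.03659063e-01 ≈ 529.513565.
Since α = 1/2 < 1, p = c/n^{1/2} ≫ 1/n is above the triangle threshold p ~ 1/n. Asymptotically E[X] ~ (c³/6)·n^{3(1−α)} = (3³/6)·n^{1.5} → ∞; triangles are abundant w.h.p.

E[X] ≈ 529.513565; in regime p = Θ(1/n^{1/2}) E[X] diverges (above the triangle threshold p ~ 1/n).


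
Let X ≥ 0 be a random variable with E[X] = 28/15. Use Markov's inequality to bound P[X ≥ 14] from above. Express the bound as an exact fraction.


μ = E[X] = 28/15, a = 14.
Markov: P[X ≥ 14] ≤ μ/a = (28/15)/14 = 2/15.
Numerically: ≈ 0.1333.
(Since a = 14 > μ = 1.8667, the bound 2/15 is < 1 and informative.)

P[X ≥ 14] ≤ 2/15 ≈ 0.1333.


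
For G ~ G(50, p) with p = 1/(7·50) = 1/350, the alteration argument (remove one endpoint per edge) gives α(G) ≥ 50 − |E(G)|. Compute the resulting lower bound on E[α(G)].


E[|E(G)|] = C(50, 2)·p = 1225 · (1/350) = 7/2.
E[α(G)] ≥ n − E[|E(G)|] = 50 − 7/2 = 93/2.
Numerically: ≈ 46.500000.
(This is only a lower bound; the true E[α(G)] may be larger.)

E[α(G)] ≥ 93/2 ≈ 46.500000.


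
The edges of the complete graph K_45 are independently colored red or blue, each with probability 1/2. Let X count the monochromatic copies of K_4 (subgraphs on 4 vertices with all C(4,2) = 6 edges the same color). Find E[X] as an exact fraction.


Let X = Σ_S X_S over the C(45, 4) = 148995 subsets S of size 4, where X_S = 1 if the K_4 on S is monochromatic.
For a fixed S, the K_4 on S has C(4, 2) = 6 edges. P[all 6 edges red] = (1/2)^6, and likewise for blue, so P[monochromatic] = 2·(1/2)^6 = 2^{1 − 6} = 1/32.
By linearity of expectation: E[X] = C(45, 4) · 2^{1 − 6} = 148995 · 1/32 = 148995/32.
Numerically: E[X] ≈ 4656.09375.

E[X] = C(45,4)·2^(1−C(4,2)) = 148995/32 ≈ 4656.09375.


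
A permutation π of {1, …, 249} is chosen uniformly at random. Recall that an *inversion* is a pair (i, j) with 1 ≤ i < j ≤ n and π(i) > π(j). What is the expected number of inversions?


Write X = Σ X_I over the C(249, 2) = 30876 pairs i < j, with X_I the indicator of one inversion.
There are 30876 indicators.
For each fixed pair i < j, the values π(i) and π(j) are two distinct elements of {1, …, 249} in uniformly random order; by symmetry P[π(i) > π(j)] = 1/2.
By linearity: E[X] = 30876 · (1/2) = C(249, 2) · (1/2) = 30876/2 = 15438 ≈ 15438.000000.

E[X] = 15438 = 15438.000000.


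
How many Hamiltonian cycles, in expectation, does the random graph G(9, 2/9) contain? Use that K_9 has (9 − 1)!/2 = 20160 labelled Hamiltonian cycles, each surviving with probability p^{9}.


K_9 has (9 − 1)!/2 = 20160 labelled Hamiltonian cycles.
For each such Hamiltonian cycle H, let X_H = 1 if all 9 edges of H are present in G. Then P[X_H = 1] = p^{9} = (2/9)^{9} = 512/387420489.
By linearity: E[X] = Σ_H E[X_H] = 20160 · p^{9} = 20160 · 512/387420489 = 1146880/43046721.
Numerically: E[X] ≈ 0.0266427.

E[X] = 20160 · (2/9)^{9} = 1146880/43046721 ≈ 0.0266427.


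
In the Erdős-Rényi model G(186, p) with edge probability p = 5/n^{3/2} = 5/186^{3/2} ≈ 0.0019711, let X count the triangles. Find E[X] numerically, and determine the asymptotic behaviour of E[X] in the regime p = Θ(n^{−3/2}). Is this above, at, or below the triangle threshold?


Number of potential triangles: C(186, 3) = 1055240.
Each occurs with probability p³ ≈ (0.0019711)³ ≈ 7.6577602e-09.
By linearity: E[X] = C(186, 3)·p³ ≈ 1055240 · 7.6577602e-09 ≈ 0.00808.
Since α = 3/2 > 1, p = c/n^{3/2} = o(1/n) is below the triangle threshold p ~ 1/n. Asymptotically E[X] ~ (c³/6)·n^{3(1−α)} = (5³/6)·n^{-1.5} → 0, so by Markov's inequality G has no triangles w.h.p.

E[X] ≈ 0.00808; in regime p = Θ(1/n^{3/2}) E[X] tends to 0 (below the triangle threshold p ~ 1/n).


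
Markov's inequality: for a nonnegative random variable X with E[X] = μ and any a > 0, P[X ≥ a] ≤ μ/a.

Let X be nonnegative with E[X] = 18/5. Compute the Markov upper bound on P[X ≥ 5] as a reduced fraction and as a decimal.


μ = E[X] = 18/5, a = 5.
Markov: P[X ≥ 5] ≤ μ/a = (18/5)/5 = 18/25.
Numerically: ≈ 0.72000.
(Since a = 5 > μ = 3.60000, the bound 18/25 is < 1 and informative.)

P[X ≥ 5] ≤ 18/25 ≈ 0.72000.


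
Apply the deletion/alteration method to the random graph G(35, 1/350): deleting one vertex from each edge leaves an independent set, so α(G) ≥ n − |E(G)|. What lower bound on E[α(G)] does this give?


E[|E(G)|] = C(35, 2)·p = 595 · (1/350) = 17/10.
E[α(G)] ≥ n − E[|E(G)|] = 35 − 17/10 = 333/10.
Numerically: ≈ 33.300000.
(This is only a lower bound; the true E[α(G)] may be larger.)

E[α(G)] ≥ 333/10 ≈ 33.300000.


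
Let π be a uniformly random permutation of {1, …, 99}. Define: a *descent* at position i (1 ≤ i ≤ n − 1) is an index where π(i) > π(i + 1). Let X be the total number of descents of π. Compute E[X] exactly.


Write X = Σ X_I over i = 1, …, 98, with X_I the indicator of one descent.
There are 98 indicators.
For each fixed i, the pair (π(i), π(i+1)) is a uniformly random ordered pair of distinct values from {1, …, 99}; by symmetry P[π(i) > π(i+1)] = 1/2.
By linearity: E[X] = 98 · (1/2) = (99 − 1) · (1/2) = 49 ≈ 49.000000.

E[X] = 49 = 49.000000.


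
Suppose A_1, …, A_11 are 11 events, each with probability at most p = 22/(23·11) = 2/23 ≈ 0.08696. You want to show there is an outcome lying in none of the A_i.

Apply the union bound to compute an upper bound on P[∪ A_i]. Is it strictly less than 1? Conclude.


Union bound: P[∪_{i=1}^{11} A_i] ≤ Σ_i P[A_i] ≤ 11·p = 11·(2/23) = 22/23.
Numerically: 22/23 ≈ 0.95652.
Is 22/23 < 1? YES.
Since P[∪ A_i] ≤ 22/23 < 1, the complement has P[∩ A_i^c] ≥ 1 − 22/23 = 1/23 > 0, so some outcome avoids every A_i.

11·p = 22/23 ≈ 0.95652; existence CERTIFIED by the union bound.


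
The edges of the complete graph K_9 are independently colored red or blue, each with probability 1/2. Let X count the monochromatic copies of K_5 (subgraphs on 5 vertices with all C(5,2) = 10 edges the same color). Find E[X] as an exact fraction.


Let X = Σ_S X_S over the C(9, 5) = 126 subsets S of size 5, where X_S = 1 if the K_5 on S is monochromatic.
For a fixed S, the K_5 on S has C(5, 2) = 10 edges. P[all 10 edges red] = (1/2)^10, and likewise for blue, so P[monochromatic] = 2·(1/2)^10 = 2^{1 − 10} = 1/512.
By linearity: E[X] = C(9, 5) · 2^{1 − 10} = 126 · 1/512 = 63/256.
Numerically: E[X] ≈ 0.246.

E[X] = C(9,5)·2^(1−C(5,2)) = 63/256 ≈ 0.246.


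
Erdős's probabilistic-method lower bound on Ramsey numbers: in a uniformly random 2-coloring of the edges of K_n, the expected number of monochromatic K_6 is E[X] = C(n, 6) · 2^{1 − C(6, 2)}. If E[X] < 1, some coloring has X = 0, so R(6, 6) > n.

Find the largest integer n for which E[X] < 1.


We need C(n, 6) · 2^{1 − 15} < 1, i.e. C(n, 6) < 2^{15 − 1} = 16384.
Check values of n near the boundary:
  n = 15: C(15, 6) = 5005; 5005 < 16384? YES
  n = 16: C(16, 6) = 8008; 8008 < 16384? YES
  n = 17: C(17, 6) = 12376; 12376 < 16384? YES
  n = 18: C(18, 6) = 18564; 18564 < 16384? NO
  n = 19: C(19, 6) = 27132; 27132 < 16384? NO
  n = 20: C(20, 6) = 38760; 38760 < 16384? NO
The largest n with C(n, 6) < 16384 is n = 17 (where E[X] = 1547/2048 ≈ 0.7554). Hence R(6, 6) > 17, i.e. R(6, 6) ≥ 18.

Largest n = 17; hence R(6, 6) > 17.


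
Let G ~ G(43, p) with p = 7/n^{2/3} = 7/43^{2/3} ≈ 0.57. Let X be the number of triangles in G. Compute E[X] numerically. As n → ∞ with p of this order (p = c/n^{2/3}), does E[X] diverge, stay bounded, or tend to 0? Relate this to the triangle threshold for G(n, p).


Number of potential triangles: C(43, 3) = 12341.
Each occurs with probability p³ ≈ (0.57)³ ≈ 1.85506e-01.
By linearity: E[X] = C(43, 3)·p³ ≈ 12341 · 1.85506e-01 ≈ 2289.326.
Since α = 2/3 < 1, p = c/n^{2/3} ≫ 1/n is above the triangle threshold p ~ 1/n. Asymptotically E[X] ~ (c³/6)·n^{3(1−α)} = (7³/6)·n^{1} → ∞; triangles are abundant w.h.p.

E[X] ≈ 2289.326; in regime p = Θ(1/n^{2/3}) E[X] diverges (above the triangle threshold p ~ 1/n).


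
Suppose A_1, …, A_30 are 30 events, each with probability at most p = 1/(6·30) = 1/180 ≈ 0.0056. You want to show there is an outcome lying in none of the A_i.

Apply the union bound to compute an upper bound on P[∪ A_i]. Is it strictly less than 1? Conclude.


Union bound: P[∪_{i=1}^{30} A_i] ≤ Σ_i P[A_i] ≤ 30·p = 30·(1/180) = 1/6.
Numerically: 1/6 ≈ 0.1667.
Is 1/6 < 1? YES.
Since P[∪ A_i] ≤ 1/6 < 1, the complement has P[∩ A_i^c] ≥ 1 − 1/6 = 5/6 > 0, so some outcome avoids every A_i.

30·p = 1/6 ≈ 0.1667; existence CERTIFIED by the union bound.


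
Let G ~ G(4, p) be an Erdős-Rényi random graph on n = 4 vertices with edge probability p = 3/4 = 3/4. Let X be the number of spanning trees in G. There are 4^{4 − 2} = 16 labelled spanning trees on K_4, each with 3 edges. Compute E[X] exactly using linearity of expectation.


K_4 has 4^{4 − 2} = 16 labelled spanning trees.
For each such spanning tree H, let X_H = 1 if all 3 edges of H are present in G. Then P[X_H = 1] = p^{3} = (3/4)^{3} = 27/64.
Summing the indicators: E[X] = Σ_H E[X_H] = 16 · p^{3} = 16 · 27/64 = 27/4.
Numerically: E[X] ≈ 6.75.

E[X] = 16 · (3/4)^{3} = 27/4 ≈ 6.75.


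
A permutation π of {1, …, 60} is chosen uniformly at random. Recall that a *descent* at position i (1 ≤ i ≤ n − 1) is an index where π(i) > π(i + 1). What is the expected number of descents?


Write X = Σ X_I over i = 1, …, 59, with X_I the indicator of one descent.
There are 59 indicators.
For each fixed i, the pair (π(i), π(i+1)) is a uniformly random ordered pair of distinct values from {1, …, 60}; by symmetry P[π(i) > π(i+1)] = 1/2.
By linearity: E[X] = 59 · (1/2) = (60 − 1) · (1/2) = 59/2 ≈ 29.500.

E[X] = 59/2 = 29.500.


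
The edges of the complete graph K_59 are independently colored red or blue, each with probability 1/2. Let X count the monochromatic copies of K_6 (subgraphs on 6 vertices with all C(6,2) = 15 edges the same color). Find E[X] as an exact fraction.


Let X = Σ_S X_S over the C(59, 6) = 45057474 subsets S of size 6, where X_S = 1 if the K_6 on S is monochromatic.
For a fixed S, the K_6 on S has C(6, 2) = 15 edges. P[all 15 edges red] = (1/2)^15, and likewise for blue, so P[monochromatic] = 2·(1/2)^15 = 2^{1 − 15} = 1/16384.
By linearity: E[X] = C(59, 6) · 2^{1 − 15} = 45057474 · 1/16384 = 22528737/8192.
Numerically: E[X] ≈ 2750.0900.

E[X] = C(59,6)·2^(1−C(6,2)) = 22528737/8192 ≈ 2750.0900.


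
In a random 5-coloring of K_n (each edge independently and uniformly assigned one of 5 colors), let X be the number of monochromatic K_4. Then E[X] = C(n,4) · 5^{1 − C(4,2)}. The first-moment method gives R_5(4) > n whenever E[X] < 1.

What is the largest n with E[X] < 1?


We need C(n, 4) · 5^{1 − 6} < 1, i.e. C(n, 4) < 5^{6 − 1} = 3125.
Check values of n near the boundary:
  n = 13: C(13, 4) = 715; 715 < 3125? YES
  n = 14: C(14, 4) = 1001; 1001 < 3125? YES
  n = 15: C(15, 4) = 1365; 1365 < 3125? YES
  n = 16: C(16, 4) = 1820; 1820 < 3125? YES
  n = 17: C(17, 4) = 2380; 2380 < 3125? YES
  n = 18: C(18, 4) = 3060; 3060 < 3125? YES
  n = 19: C(19, 4) = 3876; 3876 < 3125? NO
The largest n with C(n, 4) < 3125 is n = 18 (where E[X] = 612/625 ≈ 0.979). Hence R_5(4) > 18, i.e. R_5(4) ≥ 19.

Largest n = 18; hence R_5(4) > 18.


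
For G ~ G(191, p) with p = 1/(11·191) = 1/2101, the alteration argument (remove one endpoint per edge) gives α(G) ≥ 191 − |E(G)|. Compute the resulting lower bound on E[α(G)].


E[|E(G)|] = C(191, 2)·p = 18145 · (1/2101) = 95/11.
E[α(G)] ≥ n − E[|E(G)|] = 191 − 95/11 = 2006/11.
Numerically: ≈ 182.3636.
(This is only a lower bound; the true E[α(G)] may be larger.)

E[α(G)] ≥ 2006/11 ≈ 182.3636.


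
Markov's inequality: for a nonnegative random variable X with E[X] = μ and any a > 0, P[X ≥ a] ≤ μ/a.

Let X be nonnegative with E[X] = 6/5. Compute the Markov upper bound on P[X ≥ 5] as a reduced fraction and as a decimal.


μ = E[X] = 6/5, a = 5.
Markov: P[X ≥ 5] ≤ μ/a = (6/5)/5 = 6/25.
Numerically: ≈ 0.240.
(Since a = 5 > μ = 1.200, the bound 6/25 is < 1 and informative.)

P[X ≥ 5] ≤ 6/25 ≈ 0.240.


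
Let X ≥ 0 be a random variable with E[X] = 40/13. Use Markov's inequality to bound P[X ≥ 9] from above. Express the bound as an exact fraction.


μ = E[X] = 40/13, a = 9.
Markov: P[X ≥ 9] ≤ μ/a = (40/13)/9 = 40/117.
Numerically: ≈ 0.342.
(Since a = 9 > μ = 3.077, the bound 40/117 is < 1 and informative.)

P[X ≥ 9] ≤ 40/117 ≈ 0.342.


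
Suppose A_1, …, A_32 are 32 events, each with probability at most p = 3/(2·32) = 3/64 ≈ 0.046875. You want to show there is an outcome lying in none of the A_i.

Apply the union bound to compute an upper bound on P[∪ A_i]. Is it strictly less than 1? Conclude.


Union bound: P[∪_{i=1}^{32} A_i] ≤ Σ_i P[A_i] ≤ 32·p = 32·(3/64) = 3/2.
Numerically: 3/2 ≈ 1.500000.
Is 3/2 < 1? NO.
Since the bound 3/2 is ≥ 1, the union bound is uninformative here; it does NOT by itself certify existence.

32·p = 3/2 ≈ 1.500000; existence NOT certified by the union bound.


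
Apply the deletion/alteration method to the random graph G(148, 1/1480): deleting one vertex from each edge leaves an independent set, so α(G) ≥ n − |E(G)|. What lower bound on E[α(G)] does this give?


E[|E(G)|] = C(148, 2)·p = 10878 · (1/1480) = 147/20.
E[α(G)] ≥ n − E[|E(G)|] = 148 − 147/20 = 2813/20.
Numerically: ≈ 140.650.
(This is only a lower bound; the true E[α(G)] may be larger.)

E[α(G)] ≥ 2813/20 ≈ 140.650.


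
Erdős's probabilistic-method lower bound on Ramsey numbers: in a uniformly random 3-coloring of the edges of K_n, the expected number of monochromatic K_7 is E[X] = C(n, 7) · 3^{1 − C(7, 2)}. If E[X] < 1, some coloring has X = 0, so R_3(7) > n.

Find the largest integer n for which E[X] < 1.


We need C(n, 7) · 3^{1 − 21} < 1, i.e. C(n, 7) < 3^{21 − 1} = 3486784401.
Check values of n near the boundary:
  n = 77: C(77, 7) = 2404808340; 2404808340 < 3486784401? YES
  n = 78: C(78, 7) = 2641902120; 2641902120 < 3486784401? YES
  n = 79: C(79, 7) = 2898753715; 2898753715 < 3486784401? YES
  n = 80: C(80, 7) = 3176716400; 3176716400 < 3486784401? YES
  n = 81: C(81, 7) = 3477216600; 3477216600 < 3486784401? YES
  n = 82: C(82, 7) = 3801756816; 3801756816 < 3486784401? NO
  n = 83: C(83, 7) = 4151918628; 4151918628 < 3486784401? NO
  n = 84: C(84, 7) = 4529365776; 4529365776 < 3486784401? NO
The largest n with C(n, 7) < 3486784401 is n = 81 (where E[X] = 42928600/43046721 ≈ 0.9973). Hence R_3(7) > 81, i.e. R_3(7) ≥ 82.

Largest n = 81; hence R_3(7) > 81.


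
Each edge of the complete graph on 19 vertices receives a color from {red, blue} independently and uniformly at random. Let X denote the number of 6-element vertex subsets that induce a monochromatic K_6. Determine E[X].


Let X = Σ_S X_S over the C(19, 6) = 27132 subsets S of size 6, where X_S = 1 if the K_6 on S is monochromatic.
For a fixed S, the K_6 on S has C(6, 2) = 15 edges. P[all 15 edges red] = (1/2)^15, and likewise for blue, so P[monochromatic] = 2·(1/2)^15 = 2^{1 − 15} = 1/16384.
Summing: E[X] = C(19, 6) · 2^{1 − 15} = 27132 · 1/16384 = 6783/4096.
Numerically: E[X] ≈ 1.656006.

E[X] = C(19,6)·2^(1−C(6,2)) = 6783/4096 ≈ 1.656006.


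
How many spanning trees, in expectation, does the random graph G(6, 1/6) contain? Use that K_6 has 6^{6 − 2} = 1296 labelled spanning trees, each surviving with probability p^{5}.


K_6 has 6^{6 − 2} = 1296 labelled spanning trees.
For each such spanning tree H, let X_H = 1 if all 5 edges of H are present in G. Then P[X_H = 1] = p^{5} = (1/6)^{5} = 1/7776.
Summing the indicators: E[X] = Σ_H E[X_H] = 1296 · p^{5} = 1296 · 1/7776 = 1/6.
Numerically: E[X] ≈ 0.166667.

E[X] = 1296 · (1/6)^{5} = 1/6 ≈ 0.166667.


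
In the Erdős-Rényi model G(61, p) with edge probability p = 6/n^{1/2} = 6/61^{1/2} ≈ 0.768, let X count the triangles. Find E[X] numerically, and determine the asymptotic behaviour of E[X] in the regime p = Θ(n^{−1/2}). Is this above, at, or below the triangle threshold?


Number of potential triangles: C(61, 3) = 35990.
Each occurs with probability p³ ≈ (0.768)³ ≈ 4.53376e-01.
By linearity: E[X] = C(61, 3)·p³ ≈ 35990 · 4.53376e-01 ≈ 16317.020.
Since α = 1/2 < 1, p = c/n^{1/2} ≫ 1/n is above the triangle threshold p ~ 1/n. Asymptotically E[X] ~ (c³/6)·n^{3(1−α)} = (6³/6)·n^{1.5} → ∞; triangles are abundant w.h.p.

E[X] ≈ 16317.020; in regime p = Θ(1/n^{1/2}) E[X] diverges (above the triangle threshold p ~ 1/n).


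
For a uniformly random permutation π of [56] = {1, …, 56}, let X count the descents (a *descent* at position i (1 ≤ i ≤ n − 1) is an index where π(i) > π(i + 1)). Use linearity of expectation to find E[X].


Write X = Σ X_I over i = 1, …, 55, with X_I the indicator of one descent.
There are 55 indicators.
For each fixed i, the pair (π(i), π(i+1)) is a uniformly random ordered pair of distinct values from {1, …, 56}; by symmetry P[π(i) > π(i+1)] = 1/2.
By linearity: E[X] = 55 · (1/2) = (56 − 1) · (1/2) = 55/2 ≈ 27.500.

E[X] = 55/2 = 27.500.


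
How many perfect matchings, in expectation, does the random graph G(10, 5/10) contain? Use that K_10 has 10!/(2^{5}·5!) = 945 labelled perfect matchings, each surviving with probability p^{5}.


K_10 has 10!/(2^{5}·5!) = 945 labelled perfect matchings.
For each such perfect matching H, let X_H = 1 if all 5 edges of H are present in G. Then P[X_H = 1] = p^{5} = (1/2)^{5} = 1/32.
By linearity of expectation: E[X] = Σ_H E[X_H] = 945 · p^{5} = 945 · 1/32 = 945/32.
Numerically: E[X] ≈ 29.531.

E[X] = 945 · (1/2)^{5} = 945/32 ≈ 29.531.


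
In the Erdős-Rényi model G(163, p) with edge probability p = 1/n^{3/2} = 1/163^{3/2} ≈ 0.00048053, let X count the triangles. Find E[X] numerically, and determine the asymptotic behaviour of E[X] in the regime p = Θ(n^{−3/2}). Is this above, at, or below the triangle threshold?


Number of potential triangles: C(163, 3) = 708561.
Each occurs with probability p³ ≈ (0.00048053)³ ≈ 1.1095727e-10.
By linearity: E[X] = C(163, 3)·p³ ≈ 708561 · 1.1095727e-10 ≈ 0.00008.
Since α = 3/2 > 1, p = c/n^{3/2} = o(1/n) is below the triangle threshold p ~ 1/n. Asymptotically E[X] ~ (c³/6)·n^{3(1−α)} = (1³/6)·n^{-1.5} → 0, so by Markov's inequality G has no triangles w.h.p.

E[X] ≈ 0.00008; in regime p = Θ(1/n^{3/2}) E[X] tends to 0 (below the triangle threshold p ~ 1/n).


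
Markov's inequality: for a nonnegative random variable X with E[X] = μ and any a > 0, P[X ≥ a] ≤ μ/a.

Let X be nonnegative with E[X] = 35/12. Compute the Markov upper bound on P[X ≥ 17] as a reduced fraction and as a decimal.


μ = E[X] = 35/12, a = 17.
Markov: P[X ≥ 17] ≤ μ/a = (35/12)/17 = 35/204.
Numerically: ≈ 0.1716.
(Since a = 17 > μ = 2.9167, the bound 35/204 is < 1 and informative.)

P[X ≥ 17] ≤ 35/204 ≈ 0.1716.


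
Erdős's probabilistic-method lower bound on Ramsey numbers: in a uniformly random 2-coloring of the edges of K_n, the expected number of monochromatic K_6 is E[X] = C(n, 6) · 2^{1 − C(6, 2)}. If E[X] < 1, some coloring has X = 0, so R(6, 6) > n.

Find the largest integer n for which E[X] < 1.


We need C(n, 6) · 2^{1 − 15} < 1, i.e. C(n, 6) < 2^{15 − 1} = 16384.
Check values of n near the boundary:
  n = 11: C(11, 6) = 462; 462 < 16384? YES
  n = 12: C(12, 6) = 924; 924 < 16384? YES
  n = 13: C(13, 6) = 1716; 1716 < 16384? YES
  n = 14: C(14, 6) = 3003; 3003 < 16384? YES
  n = 15: C(15, 6) = 5005; 5005 < 16384? YES
  n = 16: C(16, 6) = 8008; 8008 < 16384? YES
  n = 17: C(17, 6) = 12376; 12376 < 16384? YES
  n = 18: C(18, 6) = 18564; 18564 < 16384? NO
  n = 19: C(19, 6) = 27132; 27132 < 16384? NO
  n = 20: C(20, 6) = 38760; 38760 < 16384? NO
The largest n with C(n, 6) < 16384 is n = 17 (where E[X] = 1547/2048 ≈ 0.75537). Hence R(6, 6) > 17, i.e. R(6, 6) ≥ 18.

Largest n = 17; hence R(6, 6) > 17.


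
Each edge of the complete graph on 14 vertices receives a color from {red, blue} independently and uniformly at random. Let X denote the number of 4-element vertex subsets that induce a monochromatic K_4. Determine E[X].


Let X = Σ_S X_S over the C(14, 4) = 1001 subsets S of size 4, where X_S = 1 if the K_4 on S is monochromatic.
For a fixed S, the K_4 on S has C(4, 2) = 6 edges. P[all 6 edges red] = (1/2)^6, and likewise for blue, so P[monochromatic] = 2·(1/2)^6 = 2^{1 − 6} = 1/32.
By linearity: E[X] = C(14, 4) · 2^{1 − 6} = 1001 · 1/32 = 1001/32.
Numerically: E[X] ≈ 31.281.

E[X] = C(14,4)·2^(1−C(4,2)) = 1001/32 ≈ 31.281.


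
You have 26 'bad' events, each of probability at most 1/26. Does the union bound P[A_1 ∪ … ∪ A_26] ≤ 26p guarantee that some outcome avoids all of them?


Union bound: P[∪_{i=1}^{26} A_i] ≤ Σ_i P[A_i] ≤ 26·p = 26·(1/26) = 1.
Numerically: 1 ≈ 1.000.
Is 1 < 1? NO.
Since the bound 1 is ≥ 1, the union bound is uninformative here; it does NOT by itself certify existence.

26·p = 1 ≈ 1.000; existence NOT certified by the union bound.


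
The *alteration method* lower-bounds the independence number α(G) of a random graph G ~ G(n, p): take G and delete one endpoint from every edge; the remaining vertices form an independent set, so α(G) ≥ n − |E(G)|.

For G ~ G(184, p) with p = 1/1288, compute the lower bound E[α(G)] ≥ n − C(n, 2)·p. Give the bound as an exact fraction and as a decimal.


E[|E(G)|] = C(184, 2)·p = 16836 · (1/1288) = 183/14.
E[α(G)] ≥ n − E[|E(G)|] = 184 − 183/14 = 2393/14.
Numerically: ≈ 170.9286.
(This is only a lower bound; the true E[α(G)] may be larger.)

E[α(G)] ≥ 2393/14 ≈ 170.9286.


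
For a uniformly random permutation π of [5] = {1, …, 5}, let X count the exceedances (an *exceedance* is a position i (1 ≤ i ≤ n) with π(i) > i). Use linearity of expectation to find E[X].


Write X = Σ_{i=1}^{5} X_i, where X_i = 1_{π(i) > i}.
For each fixed i, π(i) is uniform over {1, …, 5} (marginal of a uniform permutation), so P[π(i) > i] = (n − i)/n. Summing: Σ_{i=1}^{5} (n − i)/n = (0 + 1 + … + 4)/5 = 5(5 − 1)/(2·5) = (5 − 1)/2.
Hence E[X] = Σ_{i=1}^{5} (5 − i)/5 = 2 ≈ 2.000.

E[X] = 2 = 2.000.


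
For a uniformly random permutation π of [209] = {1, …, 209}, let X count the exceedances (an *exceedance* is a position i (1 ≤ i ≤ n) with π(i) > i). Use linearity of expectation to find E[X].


Write X = Σ_{i=1}^{209} X_i, where X_i = 1_{π(i) > i}.
For each fixed i, π(i) is uniform over {1, …, 209} (marginal of a uniform permutation), so P[π(i) > i] = (n − i)/n. Summing: Σ_{i=1}^{209} (n − i)/n = (0 + 1 + … + 208)/209 = 209(209 − 1)/(2·209) = (209 − 1)/2.
Hence E[X] = Σ_{i=1}^{209} (209 − i)/209 = 104 ≈ 104.00000.

E[X] = 104 = 104.00000.


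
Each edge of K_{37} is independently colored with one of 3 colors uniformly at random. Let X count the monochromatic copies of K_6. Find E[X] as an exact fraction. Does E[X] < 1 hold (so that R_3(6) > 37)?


E[X] = C(37, 6) · 3^{1 − 15} = 2324784 · 3^{−14} = 2324784/4782969.
As a reduced fraction: E[X] = 774928/1594323 ≈ 0.4860546.
Is E[X] < 1? YES.
Since E[X] < 1, there exists a 3-coloring of K_{37} with no monochromatic K_6; hence R_3(6) > 37.

E[X] = 774928/1594323 ≈ 0.4860546; E[X] < 1, so R_3(6) > 37.


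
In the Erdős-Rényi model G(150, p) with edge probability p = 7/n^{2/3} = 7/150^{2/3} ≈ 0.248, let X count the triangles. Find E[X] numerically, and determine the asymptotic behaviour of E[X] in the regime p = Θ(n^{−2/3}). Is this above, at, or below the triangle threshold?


Number of potential triangles: C(150, 3) = 551300.
Each occurs with probability p³ ≈ (0.248)³ ≈ 1.524444e-02.
By linearity: E[X] = C(150, 3)·p³ ≈ 551300 · 1.524444e-02 ≈ 8404.2622.
Since α = 2/3 < 1, p = c/n^{2/3} ≫ 1/n is above the triangle threshold p ~ 1/n. Asymptotically E[X] ~ (c³/6)·n^{3(1−α)} = (7³/6)·n^{1} → ∞; triangles are abundant w.h.p.

E[X] ≈ 8404.2622; in regime p = Θ(1/n^{2/3}) E[X] diverges (above the triangle threshold p ~ 1/n).


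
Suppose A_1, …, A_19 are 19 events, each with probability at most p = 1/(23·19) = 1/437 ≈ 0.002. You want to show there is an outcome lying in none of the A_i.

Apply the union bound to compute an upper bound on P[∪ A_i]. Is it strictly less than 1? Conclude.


Union bound: P[∪_{i=1}^{19} A_i] ≤ Σ_i P[A_i] ≤ 19·p = 19·(1/437) = 1/23.
Numerically: 1/23 ≈ 0.043.
Is 1/23 < 1? YES.
Since P[∪ A_i] ≤ 1/23 < 1, the complement has P[∩ A_i^c] ≥ 1 − 1/23 = 22/23 > 0, so some outcome avoids every A_i.

19·p = 1/23 ≈ 0.043; existence CERTIFIED by the union bound.


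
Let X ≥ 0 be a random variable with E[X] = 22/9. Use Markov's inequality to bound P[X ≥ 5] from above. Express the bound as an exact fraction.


μ = E[X] = 22/9, a = 5.
Markov: P[X ≥ 5] ≤ μ/a = (22/9)/5 = 22/45.
Numerically: ≈ 0.488889.
(Since a = 5 > μ = 2.444444, the bound 22/45 is < 1 and informative.)

P[X ≥ 5] ≤ 22/45 ≈ 0.488889.


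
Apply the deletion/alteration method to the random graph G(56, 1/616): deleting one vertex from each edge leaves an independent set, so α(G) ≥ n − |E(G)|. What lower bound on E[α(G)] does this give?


E[|E(G)|] = C(56, 2)·p = 1540 · (1/616) = 5/2.
E[α(G)] ≥ n − E[|E(G)|] = 56 − 5/2 = 107/2.
Numerically: ≈ 53.500000.
(This is only a lower bound; the true E[α(G)] may be larger.)

E[α(G)] ≥ 107/2 ≈ 53.500000.


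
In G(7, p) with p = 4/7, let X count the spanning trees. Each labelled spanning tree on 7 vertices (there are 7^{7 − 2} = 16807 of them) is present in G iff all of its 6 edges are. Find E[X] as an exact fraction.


K_7 has 7^{7 − 2} = 16807 labelled spanning trees.
For each such spanning tree H, let X_H = 1 if all 6 edges of H are present in G. Then P[X_H = 1] = p^{6} = (4/7)^{6} = 4096/117649.
Summing the indicators: E[X] = Σ_H E[X_H] = 16807 · p^{6} = 16807 · 4096/117649 = 4096/7.
Numerically: E[X] ≈ 585.14.

E[X] = 16807 · (4/7)^{6} = 4096/7 ≈ 585.14.


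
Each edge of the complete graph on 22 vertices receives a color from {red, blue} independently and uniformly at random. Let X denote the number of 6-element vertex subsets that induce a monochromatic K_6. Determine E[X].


Let X = Σ_S X_S over the C(22, 6) = 74613 subsets S of size 6, where X_S = 1 if the K_6 on S is monochromatic.
For a fixed S, the K_6 on S has C(6, 2) = 15 edges. P[all 15 edges red] = (1/2)^15, and likewise for blue, so P[monochromatic] = 2·(1/2)^15 = 2^{1 − 15} = 1/16384.
Summing: E[X] = C(22, 6) · 2^{1 − 15} = 74613 · 1/16384 = 74613/16384.
Numerically: E[X] ≈ 4.55402.

E[X] = C(22,6)·2^(1−C(6,2)) = 74613/16384 ≈ 4.55402.
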